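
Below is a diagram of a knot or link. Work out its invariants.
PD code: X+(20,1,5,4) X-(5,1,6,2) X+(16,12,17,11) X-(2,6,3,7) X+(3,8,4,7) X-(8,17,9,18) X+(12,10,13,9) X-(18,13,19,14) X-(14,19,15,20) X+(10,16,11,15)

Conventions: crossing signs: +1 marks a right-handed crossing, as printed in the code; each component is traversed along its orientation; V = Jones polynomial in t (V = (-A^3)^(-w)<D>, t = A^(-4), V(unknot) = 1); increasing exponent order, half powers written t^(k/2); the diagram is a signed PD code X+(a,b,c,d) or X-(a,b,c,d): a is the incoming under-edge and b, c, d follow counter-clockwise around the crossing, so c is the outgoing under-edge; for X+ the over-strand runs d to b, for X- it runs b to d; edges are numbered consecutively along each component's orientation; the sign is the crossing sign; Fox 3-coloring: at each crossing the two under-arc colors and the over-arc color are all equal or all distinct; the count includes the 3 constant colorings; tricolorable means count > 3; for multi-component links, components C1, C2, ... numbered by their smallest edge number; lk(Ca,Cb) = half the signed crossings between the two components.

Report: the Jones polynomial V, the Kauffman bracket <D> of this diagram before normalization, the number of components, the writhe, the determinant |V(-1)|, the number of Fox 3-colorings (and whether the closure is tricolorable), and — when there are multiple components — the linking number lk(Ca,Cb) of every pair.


V(t) = t^(-7/2) - t^(-5/2) - t^(-1/2) - t^(1/2) - t^(5/2) + t^(7/2)
bracket: A^-14 - A^-10 - A^-2 - A^2 - A^10 + A^14, w = 0
2 components, writhe 0, over 10 crossings
lk(C1,C2) = 0
det 0, colorings 9 of 3^10 — tricolorable
observation: every pair of the 2 components has lk = 0


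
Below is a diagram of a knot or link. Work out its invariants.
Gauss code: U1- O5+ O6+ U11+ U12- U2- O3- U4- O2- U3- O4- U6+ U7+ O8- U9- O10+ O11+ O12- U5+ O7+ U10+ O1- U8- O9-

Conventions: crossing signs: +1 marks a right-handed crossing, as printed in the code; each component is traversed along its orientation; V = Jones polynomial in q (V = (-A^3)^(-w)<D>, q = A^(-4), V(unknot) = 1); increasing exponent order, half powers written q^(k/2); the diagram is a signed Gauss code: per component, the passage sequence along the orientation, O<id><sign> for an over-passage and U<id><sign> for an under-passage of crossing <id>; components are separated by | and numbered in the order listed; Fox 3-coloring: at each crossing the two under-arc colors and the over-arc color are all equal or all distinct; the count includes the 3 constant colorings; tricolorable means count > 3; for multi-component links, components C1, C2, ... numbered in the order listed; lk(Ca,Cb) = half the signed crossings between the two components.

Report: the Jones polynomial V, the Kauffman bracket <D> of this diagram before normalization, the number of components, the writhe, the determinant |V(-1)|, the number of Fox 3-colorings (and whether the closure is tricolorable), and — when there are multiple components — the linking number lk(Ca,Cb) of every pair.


V = q^-7 - 3q^-6 + 4q^-5 - 6q^-4 + 7q^-3 - 6q^-2 + 6q^-1 - 3 + 2q - q^2
<D> = -A^-14 + 2A^-10 - 3A^-6 + 6A^-2 - 6A^2 + 7A^6 - 6A^10 + 4A^14 - 3A^18 + A^22 (w = -2)
1 component over 12 crossings, w = -2
9 Fox colorings among 3^12, |V(-1)| = 39: tricolorable
why: w = -2 (over 12 crossings) is diagram-only; (-A^3)^(2) removes it from V


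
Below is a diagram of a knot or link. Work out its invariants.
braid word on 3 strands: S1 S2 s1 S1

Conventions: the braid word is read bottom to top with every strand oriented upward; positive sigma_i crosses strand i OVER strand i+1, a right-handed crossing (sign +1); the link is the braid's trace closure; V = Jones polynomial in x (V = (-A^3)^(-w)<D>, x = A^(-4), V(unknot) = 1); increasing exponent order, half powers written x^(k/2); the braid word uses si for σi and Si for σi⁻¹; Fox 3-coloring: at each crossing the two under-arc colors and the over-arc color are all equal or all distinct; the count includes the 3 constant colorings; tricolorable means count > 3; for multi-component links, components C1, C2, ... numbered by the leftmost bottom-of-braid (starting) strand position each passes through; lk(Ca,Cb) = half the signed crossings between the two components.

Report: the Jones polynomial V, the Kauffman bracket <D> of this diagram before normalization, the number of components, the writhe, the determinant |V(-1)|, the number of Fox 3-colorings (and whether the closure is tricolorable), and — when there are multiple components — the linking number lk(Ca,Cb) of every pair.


V(x) = 1
bracket: A^-6, w = -2
1 component, writhe -2, over 4 crossings
det 1, colorings 3 of 3^4 — not tricolorable
observation: the word shrinks to σ1⁻¹ σ2⁻¹ after cancelling


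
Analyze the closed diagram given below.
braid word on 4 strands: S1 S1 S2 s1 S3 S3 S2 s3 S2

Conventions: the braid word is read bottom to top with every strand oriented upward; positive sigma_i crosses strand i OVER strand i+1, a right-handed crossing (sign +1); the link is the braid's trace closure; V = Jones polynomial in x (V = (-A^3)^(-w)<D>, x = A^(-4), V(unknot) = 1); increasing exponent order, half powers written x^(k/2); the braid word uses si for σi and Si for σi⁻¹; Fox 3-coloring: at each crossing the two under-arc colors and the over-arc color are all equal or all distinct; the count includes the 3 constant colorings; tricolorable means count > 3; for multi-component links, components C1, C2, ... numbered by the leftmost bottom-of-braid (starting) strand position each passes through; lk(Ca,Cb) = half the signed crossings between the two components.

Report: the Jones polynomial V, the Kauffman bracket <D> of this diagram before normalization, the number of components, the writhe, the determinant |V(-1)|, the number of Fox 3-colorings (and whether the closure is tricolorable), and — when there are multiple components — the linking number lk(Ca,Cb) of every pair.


V(x) = -x^-8 + x^-7 - 2x^-6 + 3x^-5 - 2x^-4 + 3x^-3 - 2x^-2 + x^-1
bracket: -A^-11 + 2A^-7 - 3A^-3 + 2A - 3A^5 + 2A^9 - A^13 + A^17, w = -5
1 component, writhe -5, over 9 crossings
det 15, colorings 9 of 3^9 — tricolorable
observation: w = -5 (over 9 crossings) is diagram-only; (-A^3)^(5) removes it from V


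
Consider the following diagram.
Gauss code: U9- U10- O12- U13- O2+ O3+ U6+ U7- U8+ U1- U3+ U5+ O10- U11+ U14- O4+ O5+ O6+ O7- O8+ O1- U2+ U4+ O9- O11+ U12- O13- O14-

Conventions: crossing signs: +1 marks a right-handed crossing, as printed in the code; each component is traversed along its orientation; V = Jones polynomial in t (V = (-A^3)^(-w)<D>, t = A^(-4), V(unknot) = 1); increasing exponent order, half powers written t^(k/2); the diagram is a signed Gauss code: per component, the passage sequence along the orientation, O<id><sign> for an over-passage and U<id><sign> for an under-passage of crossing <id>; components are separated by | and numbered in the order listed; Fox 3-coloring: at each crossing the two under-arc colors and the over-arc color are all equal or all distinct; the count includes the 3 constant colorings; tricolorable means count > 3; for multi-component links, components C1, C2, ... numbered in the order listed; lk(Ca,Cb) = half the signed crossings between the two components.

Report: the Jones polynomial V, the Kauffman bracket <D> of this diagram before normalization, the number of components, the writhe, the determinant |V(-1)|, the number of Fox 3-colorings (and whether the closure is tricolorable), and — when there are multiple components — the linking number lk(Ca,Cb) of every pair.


Jones polynomial: V(t) = -t^-5 + t^-4 - t^-3 + 2t^-2 - t^-1 + 2 - t
<D> = -A^-4 + 2 - A^4 + 2A^8 - A^12 + A^16 - A^20; writhe 0
components 1, writhe 0 (14 crossings)
3-colorings: 9 of 3^14, det 9 — tricolorable
note: V spans 6 powers of t: at least 6 crossings in any diagram


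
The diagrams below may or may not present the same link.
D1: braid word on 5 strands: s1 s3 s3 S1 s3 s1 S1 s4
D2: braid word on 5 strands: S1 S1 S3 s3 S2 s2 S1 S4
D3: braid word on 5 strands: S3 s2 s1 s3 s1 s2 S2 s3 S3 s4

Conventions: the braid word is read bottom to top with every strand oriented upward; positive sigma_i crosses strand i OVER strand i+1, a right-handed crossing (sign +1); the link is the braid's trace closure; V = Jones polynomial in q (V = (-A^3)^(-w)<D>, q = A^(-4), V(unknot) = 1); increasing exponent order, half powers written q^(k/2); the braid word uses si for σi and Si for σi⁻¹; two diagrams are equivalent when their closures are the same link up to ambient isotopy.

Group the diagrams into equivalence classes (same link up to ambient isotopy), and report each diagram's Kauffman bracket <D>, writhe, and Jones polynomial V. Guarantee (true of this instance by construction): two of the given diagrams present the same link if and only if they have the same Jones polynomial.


classes: {D1} | {D2} | {D3}
V(D1) = 1 + 2q + 2q^2 + q^3 - q^4 - q^5  [8 crossings, <D> = -A^-8 - A^-4 + 1 + 2A^4 + 2A^8 + A^12, w = +4]
V(D2) = -q^-5 - q^-4 + q^-3 + 2q^-2 + 2q^-1 + 1  (w -4, c 8, <D> = A^-12 + 2A^-8 + 2A^-4 + 1 - A^4 - A^8)
V(D3) = 1 + q + q^2 + q^3  (w +4, c 10, <D> = 1 + A^4 + A^8 + A^12)
insight: 3 classes among 3 diagrams; unequal V(q) rules out equality


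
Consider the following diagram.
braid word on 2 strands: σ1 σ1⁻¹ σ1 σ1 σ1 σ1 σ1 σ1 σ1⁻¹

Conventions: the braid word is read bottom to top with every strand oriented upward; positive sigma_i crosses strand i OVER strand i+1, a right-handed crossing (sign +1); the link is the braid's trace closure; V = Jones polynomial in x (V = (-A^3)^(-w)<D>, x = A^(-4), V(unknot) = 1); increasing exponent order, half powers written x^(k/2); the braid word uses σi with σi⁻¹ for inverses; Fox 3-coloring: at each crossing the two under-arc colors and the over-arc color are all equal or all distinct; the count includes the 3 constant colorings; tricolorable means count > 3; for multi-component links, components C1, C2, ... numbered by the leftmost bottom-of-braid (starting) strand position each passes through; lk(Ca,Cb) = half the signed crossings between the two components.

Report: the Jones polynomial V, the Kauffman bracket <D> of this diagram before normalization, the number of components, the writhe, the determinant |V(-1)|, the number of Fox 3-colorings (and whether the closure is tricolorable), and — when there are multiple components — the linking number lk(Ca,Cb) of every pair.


Jones polynomial: V(x) = x^2 + x^4 - x^5 + x^6 - x^7
<D> = A^-13 - A^-9 + A^-5 - A^-1 - A^7; writhe +5
components 1, writhe +5 (9 crossings)
3-colorings: 3 of 3^9, det 5 — not tricolorable
note: |V(-1)| = 5: so not tricolorable, since 3 does not divide 5


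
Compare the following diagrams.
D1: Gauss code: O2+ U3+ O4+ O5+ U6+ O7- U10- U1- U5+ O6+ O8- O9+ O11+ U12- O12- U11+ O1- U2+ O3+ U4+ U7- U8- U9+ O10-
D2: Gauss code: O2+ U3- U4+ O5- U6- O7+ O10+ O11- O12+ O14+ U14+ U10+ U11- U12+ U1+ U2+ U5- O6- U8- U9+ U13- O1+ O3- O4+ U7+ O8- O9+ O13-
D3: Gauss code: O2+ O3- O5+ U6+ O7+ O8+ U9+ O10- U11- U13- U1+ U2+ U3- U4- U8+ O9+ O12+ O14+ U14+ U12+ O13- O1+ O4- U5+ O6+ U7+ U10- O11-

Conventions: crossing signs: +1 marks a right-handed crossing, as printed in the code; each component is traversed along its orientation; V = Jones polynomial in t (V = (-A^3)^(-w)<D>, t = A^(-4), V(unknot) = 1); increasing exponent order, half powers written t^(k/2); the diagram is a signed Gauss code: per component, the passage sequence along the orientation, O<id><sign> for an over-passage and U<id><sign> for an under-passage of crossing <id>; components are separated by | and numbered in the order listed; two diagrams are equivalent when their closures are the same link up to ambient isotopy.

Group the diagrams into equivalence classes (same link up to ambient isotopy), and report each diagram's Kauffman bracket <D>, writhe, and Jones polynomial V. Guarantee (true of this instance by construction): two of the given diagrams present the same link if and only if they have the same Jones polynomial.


grouping into links: {D1, D3} | {D2}
V(D1) = t^-1 - 1 + 2t - 2t^2 + 2t^3 - 2t^4 + t^5  (w +2, c 12, <D> = A^-14 - 2A^-10 + 2A^-6 - 2A^-2 + 2A^2 - A^6 + A^10)
V(D2) = t^-2 - t^-1 + 1 - t + t^2  [14 crossings, <D> = A^-2 - A^2 + A^6 - A^10 + A^14, w = +2]
V(D3) = t^-1 - 1 + 2t - 2t^2 + 2t^3 - 2t^4 + t^5  [14 crossings, <D> = A^-8 - 2A^-4 + 2 - 2A^4 + 2A^8 - A^12 + A^16, w = +4]
why: V(t) takes 2 values over 3 diagrams, fixing the grouping


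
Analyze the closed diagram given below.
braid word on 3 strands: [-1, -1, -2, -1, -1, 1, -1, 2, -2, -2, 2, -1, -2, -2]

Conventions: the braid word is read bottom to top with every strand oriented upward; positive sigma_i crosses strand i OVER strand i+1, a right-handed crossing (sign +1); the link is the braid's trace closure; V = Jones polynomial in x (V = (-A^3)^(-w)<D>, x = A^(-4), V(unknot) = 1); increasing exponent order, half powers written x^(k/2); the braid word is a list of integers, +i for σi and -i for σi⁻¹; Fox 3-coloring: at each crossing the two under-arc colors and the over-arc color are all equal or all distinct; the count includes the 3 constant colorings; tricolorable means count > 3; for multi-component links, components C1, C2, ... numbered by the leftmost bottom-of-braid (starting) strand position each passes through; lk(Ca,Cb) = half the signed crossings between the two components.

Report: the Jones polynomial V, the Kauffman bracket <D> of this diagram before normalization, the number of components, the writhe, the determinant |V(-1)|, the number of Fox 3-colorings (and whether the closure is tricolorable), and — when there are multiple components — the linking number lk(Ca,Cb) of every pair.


V = -x^-8 + x^-5 + x^-3
<D> = A^-12 + A^-4 - A^8 (w = -8)
1 component over 14 crossings, w = -8
9 Fox colorings among 3^14, |V(-1)| = 3: tricolorable
why: V spans 5 powers of x: at least 5 crossings in any diagram


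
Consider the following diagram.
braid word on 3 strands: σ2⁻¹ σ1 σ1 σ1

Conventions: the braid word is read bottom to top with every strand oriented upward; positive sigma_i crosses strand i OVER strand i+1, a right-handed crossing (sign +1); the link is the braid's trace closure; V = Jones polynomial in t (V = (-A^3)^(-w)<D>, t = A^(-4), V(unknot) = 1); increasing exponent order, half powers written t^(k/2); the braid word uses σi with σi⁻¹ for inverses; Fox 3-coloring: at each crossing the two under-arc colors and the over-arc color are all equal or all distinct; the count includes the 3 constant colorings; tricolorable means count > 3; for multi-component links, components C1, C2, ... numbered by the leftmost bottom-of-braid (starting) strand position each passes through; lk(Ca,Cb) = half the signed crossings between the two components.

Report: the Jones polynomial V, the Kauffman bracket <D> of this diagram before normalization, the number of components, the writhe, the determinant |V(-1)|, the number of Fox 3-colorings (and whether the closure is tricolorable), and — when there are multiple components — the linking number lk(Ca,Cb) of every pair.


V = t + t^3 - t^4
<D> = -A^-10 + A^-6 + A^2 (w = +2)
1 component over 4 crossings, w = +2
9 Fox colorings among 3^4, |V(-1)| = 3: tricolorable
why: w = +2 (over 4 crossings) is diagram-only; (-A^3)^(-2) removes it from V


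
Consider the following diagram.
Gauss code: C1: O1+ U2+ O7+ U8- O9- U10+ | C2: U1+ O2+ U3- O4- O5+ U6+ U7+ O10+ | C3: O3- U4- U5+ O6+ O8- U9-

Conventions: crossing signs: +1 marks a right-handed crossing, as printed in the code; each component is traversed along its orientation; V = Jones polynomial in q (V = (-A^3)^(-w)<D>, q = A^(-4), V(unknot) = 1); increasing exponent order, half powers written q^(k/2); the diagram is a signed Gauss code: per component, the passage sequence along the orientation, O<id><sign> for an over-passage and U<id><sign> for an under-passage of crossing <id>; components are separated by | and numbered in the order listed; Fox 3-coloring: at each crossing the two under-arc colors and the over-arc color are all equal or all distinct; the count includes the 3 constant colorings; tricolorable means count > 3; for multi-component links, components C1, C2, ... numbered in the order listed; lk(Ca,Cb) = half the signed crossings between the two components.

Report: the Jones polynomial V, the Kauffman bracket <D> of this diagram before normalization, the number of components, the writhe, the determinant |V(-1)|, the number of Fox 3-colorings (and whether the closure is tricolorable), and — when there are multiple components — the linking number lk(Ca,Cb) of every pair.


V(q) = q^-1 + 2q - q^2 + 2q^3 - q^4 + q^5
bracket: A^-14 - A^-10 + 2A^-6 - A^-2 + 2A^2 + A^10, w = +2
3 components, writhe +2, over 10 crossings
lk(C1,C2) = +2
linking number lk(C1,C3) = -1
lk(C2,C3): 0
det 8, colorings 3 of 3^10 — not tricolorable
observation: the span of V is 6, within the link bound 10 + 3 - 1


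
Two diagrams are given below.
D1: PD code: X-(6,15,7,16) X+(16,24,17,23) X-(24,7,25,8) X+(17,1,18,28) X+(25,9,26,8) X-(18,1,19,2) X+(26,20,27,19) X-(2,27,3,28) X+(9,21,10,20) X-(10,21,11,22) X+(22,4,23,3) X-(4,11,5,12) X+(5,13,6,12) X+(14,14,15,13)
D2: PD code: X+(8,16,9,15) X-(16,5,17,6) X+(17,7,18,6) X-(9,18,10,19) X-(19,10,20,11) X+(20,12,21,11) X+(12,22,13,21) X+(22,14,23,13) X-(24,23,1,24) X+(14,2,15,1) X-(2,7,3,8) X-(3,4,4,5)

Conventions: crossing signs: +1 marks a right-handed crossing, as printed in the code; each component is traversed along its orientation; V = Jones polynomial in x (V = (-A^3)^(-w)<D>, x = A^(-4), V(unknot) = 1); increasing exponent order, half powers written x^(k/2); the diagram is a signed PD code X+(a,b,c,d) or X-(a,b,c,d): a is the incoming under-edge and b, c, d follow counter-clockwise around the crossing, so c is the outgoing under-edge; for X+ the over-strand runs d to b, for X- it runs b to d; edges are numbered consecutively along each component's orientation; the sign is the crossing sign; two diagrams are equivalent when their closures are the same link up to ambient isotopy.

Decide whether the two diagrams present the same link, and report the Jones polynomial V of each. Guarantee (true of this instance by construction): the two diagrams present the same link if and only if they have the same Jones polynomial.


same link: yes
V(D1) = x + x^3 - x^4  [14 crossings, <D> = -A^-10 + A^-6 + A^2, w = +2]
V(D2) = x + x^3 - x^4  [12 crossings, <D> = -A^-16 + A^-12 + A^-4, w = 0]
insight: one V(x) for all 2 diagrams — one class (guaranteed)


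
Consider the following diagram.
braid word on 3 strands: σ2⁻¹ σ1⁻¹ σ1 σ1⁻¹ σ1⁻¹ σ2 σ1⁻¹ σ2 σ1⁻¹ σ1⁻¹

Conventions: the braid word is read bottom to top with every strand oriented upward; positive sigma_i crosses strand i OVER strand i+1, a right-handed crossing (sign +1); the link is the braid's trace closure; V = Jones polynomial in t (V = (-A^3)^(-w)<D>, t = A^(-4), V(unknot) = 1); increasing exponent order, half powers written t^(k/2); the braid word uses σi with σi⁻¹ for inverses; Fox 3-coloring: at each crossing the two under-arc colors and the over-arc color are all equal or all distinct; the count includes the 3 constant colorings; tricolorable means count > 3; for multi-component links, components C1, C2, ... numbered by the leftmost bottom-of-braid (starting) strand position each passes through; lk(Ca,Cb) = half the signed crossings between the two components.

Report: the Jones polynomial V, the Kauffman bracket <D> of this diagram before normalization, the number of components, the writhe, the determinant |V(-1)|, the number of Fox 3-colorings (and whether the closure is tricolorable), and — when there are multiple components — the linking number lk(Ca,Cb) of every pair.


Jones polynomial: V(t) = -t^-6 + t^-5 - t^-4 + 2t^-3 - t^-2 + t^-1
<D> = A^-8 - A^-4 + 2 - A^4 + A^8 - A^12; writhe -4
components 1, writhe -4 (10 crossings)
3-colorings: 3 of 3^10, det 7 — not tricolorable
note: |V(-1)| = 7: so not tricolorable, since 3 does not divide 7


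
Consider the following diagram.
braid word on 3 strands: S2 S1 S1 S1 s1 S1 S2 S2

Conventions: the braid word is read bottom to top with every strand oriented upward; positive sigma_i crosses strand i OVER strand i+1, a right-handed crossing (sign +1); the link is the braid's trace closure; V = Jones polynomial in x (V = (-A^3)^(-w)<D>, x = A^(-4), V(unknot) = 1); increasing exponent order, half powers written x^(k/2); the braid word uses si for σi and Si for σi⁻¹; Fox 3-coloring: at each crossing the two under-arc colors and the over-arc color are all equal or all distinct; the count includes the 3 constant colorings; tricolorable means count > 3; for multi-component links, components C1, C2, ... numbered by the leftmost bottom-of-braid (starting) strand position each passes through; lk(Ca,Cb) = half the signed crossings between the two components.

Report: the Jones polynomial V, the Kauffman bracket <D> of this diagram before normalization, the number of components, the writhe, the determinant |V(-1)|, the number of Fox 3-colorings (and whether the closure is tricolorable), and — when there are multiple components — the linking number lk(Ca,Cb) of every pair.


V(x) = x^-8 - 2x^-7 + x^-6 - 2x^-5 + 2x^-4 + x^-2
bracket: A^-10 + 2A^-2 - 2A^2 + A^6 - 2A^10 + A^14, w = -6
1 component, writhe -6, over 8 crossings
det 9, colorings 27 of 3^8 — tricolorable
observation: w = -6 shifts under R1 moves; the (-A^3)^(6) factor cancels that in V


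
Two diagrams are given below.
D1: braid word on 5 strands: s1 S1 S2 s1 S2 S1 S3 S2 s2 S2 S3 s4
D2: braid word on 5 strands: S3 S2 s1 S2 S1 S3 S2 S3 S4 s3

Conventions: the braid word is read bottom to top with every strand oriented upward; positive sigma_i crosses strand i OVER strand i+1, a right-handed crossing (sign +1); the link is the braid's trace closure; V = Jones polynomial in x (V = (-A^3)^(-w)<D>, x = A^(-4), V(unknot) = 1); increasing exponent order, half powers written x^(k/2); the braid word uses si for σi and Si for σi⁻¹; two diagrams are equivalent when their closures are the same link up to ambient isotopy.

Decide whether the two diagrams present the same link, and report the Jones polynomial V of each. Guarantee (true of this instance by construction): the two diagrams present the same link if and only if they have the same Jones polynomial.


same link: yes
V(D1) = -x^-4 + x^-3 + x^-1  [12 crossings, <D> = A^-8 + 1 - A^4, w = -4]
D2 (bracket A^-14 + A^-6 - A^-2; 10 crossings at w = -6): V = -x^-4 + x^-3 + x^-1
note: one V(x) for all 2 diagrams — one class (guaranteed)


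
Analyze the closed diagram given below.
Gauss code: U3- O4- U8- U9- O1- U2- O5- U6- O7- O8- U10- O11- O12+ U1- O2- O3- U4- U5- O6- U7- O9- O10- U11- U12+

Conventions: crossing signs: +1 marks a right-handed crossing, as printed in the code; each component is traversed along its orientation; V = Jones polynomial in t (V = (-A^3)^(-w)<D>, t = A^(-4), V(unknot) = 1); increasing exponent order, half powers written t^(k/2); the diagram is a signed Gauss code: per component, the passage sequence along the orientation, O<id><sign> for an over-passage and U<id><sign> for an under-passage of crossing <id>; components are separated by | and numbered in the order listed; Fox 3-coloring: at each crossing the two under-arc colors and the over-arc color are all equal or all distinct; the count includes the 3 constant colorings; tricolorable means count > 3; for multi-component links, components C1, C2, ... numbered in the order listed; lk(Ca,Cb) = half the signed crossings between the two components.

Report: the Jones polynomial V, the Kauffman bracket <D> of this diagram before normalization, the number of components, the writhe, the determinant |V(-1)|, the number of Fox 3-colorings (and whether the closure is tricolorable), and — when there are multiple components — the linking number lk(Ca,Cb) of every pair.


V(t) = -t^-12 + t^-11 - t^-10 + t^-9 - t^-8 + t^-6 + t^-4
bracket: A^-14 + A^-6 - A^2 + A^6 - A^10 + A^14 - A^18, w = -10
1 component, writhe -10, over 12 crossings
det 3, colorings 9 of 3^12 — tricolorable
observation: V spans 8 powers of t: at least 8 crossings in any diagram


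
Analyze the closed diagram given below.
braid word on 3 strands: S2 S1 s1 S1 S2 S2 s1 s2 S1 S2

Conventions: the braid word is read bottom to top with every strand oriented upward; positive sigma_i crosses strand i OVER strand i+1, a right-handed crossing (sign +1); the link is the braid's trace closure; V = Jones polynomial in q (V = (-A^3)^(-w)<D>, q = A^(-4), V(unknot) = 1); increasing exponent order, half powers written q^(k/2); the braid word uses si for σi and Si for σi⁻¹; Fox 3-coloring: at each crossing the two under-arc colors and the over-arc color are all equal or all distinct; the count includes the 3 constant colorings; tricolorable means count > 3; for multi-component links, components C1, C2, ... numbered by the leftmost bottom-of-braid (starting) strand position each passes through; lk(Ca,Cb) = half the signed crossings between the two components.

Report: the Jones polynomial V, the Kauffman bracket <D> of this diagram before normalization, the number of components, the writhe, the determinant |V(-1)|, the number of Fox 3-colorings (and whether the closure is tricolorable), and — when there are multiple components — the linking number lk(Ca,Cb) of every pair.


V(q) = -q^-4 + q^-3 + q^-1
bracket: A^-8 + 1 - A^4, w = -4
1 component, writhe -4, over 10 crossings
det 3, colorings 9 of 3^10 — tricolorable
observation: V spans 3 powers of q: at least 3 crossings in any diagram


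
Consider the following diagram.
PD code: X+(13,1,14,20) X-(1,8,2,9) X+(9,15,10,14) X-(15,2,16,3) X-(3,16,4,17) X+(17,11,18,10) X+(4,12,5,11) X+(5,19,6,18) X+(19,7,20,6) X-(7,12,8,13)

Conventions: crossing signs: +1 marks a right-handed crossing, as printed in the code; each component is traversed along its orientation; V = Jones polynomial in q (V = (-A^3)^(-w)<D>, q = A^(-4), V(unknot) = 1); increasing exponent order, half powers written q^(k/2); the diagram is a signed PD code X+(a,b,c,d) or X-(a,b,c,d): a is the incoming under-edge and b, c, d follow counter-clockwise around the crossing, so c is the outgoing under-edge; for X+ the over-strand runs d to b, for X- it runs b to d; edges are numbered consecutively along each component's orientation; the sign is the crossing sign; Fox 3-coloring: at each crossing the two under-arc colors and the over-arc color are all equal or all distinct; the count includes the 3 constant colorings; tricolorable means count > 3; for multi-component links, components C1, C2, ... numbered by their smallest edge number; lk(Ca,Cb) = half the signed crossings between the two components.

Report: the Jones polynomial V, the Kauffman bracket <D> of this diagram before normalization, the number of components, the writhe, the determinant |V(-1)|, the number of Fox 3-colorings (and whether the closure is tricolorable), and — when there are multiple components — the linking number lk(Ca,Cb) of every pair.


V(q) = q + q^3 - q^4
bracket: -A^-10 + A^-6 + A^2, w = +2
1 component, writhe +2, over 10 crossings
det 3, colorings 9 of 3^10 — tricolorable
observation: w = +2 shifts under R1 moves; the (-A^3)^(-2) factor cancels that in V


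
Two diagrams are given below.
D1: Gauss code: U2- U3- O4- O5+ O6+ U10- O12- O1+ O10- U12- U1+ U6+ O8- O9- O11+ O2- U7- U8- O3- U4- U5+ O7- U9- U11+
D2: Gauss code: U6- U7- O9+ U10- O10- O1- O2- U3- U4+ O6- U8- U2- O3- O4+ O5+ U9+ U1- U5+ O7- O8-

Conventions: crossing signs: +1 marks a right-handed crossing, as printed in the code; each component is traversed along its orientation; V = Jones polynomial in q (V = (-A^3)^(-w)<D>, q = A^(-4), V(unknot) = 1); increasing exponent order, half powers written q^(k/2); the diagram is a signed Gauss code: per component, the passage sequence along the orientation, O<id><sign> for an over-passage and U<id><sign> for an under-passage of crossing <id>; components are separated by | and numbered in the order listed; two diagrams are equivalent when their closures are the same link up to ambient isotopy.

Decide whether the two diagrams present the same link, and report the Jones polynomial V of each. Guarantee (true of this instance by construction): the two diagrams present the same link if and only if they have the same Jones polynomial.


equivalent: yes
V(D1) = -q^-4 + q^-3 + q^-1  (w -4, c 12, <D> = A^-8 + 1 - A^4)
D2 (bracket A^-8 + 1 - A^4; 10 crossings at w = -4): V = -q^-4 + q^-3 + q^-1
why: one V(q) for all 2 diagrams — one class (guaranteed)


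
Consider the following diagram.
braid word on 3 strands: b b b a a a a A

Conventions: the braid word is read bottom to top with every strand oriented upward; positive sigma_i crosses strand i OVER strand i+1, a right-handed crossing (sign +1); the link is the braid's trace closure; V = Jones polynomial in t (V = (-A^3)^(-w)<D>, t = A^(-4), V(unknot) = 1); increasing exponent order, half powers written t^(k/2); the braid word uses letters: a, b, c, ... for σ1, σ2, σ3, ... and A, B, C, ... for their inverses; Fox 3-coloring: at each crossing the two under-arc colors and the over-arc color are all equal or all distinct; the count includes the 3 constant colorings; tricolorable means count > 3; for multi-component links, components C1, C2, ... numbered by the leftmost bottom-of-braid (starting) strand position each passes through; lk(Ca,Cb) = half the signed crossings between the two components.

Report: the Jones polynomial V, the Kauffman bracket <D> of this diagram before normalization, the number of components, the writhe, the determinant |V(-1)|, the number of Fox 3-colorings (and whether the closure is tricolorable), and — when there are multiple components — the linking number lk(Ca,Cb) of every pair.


V(t) = t^2 + 2t^4 - 2t^5 + t^6 - 2t^7 + t^8
bracket: A^-14 - 2A^-10 + A^-6 - 2A^-2 + 2A^2 + A^10, w = +6
1 component, writhe +6, over 8 crossings
det 9, colorings 27 of 3^8 — tricolorable
observation: inverse pairs cancel, leaving σ2 σ2 σ2 σ1 σ1 σ1


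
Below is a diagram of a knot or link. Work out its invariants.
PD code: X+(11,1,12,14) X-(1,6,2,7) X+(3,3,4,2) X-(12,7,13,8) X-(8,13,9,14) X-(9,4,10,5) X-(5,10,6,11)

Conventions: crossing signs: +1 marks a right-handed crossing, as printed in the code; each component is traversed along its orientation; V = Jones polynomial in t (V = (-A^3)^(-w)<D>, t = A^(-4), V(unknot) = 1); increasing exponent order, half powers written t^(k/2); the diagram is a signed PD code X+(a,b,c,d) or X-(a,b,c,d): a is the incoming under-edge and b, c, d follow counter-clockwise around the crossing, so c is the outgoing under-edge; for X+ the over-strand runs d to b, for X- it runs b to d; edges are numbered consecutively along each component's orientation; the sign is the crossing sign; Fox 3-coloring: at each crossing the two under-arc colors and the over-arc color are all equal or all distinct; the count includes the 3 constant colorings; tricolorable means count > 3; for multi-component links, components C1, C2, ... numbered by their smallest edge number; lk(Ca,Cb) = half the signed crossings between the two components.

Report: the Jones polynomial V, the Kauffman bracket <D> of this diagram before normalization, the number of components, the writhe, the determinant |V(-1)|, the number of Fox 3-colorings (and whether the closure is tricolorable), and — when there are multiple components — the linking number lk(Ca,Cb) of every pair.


Jones polynomial: V(t) = -t^-6 + t^-5 - t^-4 + 2t^-3 - t^-2 + t^-1
<D> = -A^-5 + A^-1 - 2A^3 + A^7 - A^11 + A^15; writhe -3
components 1, writhe -3 (7 crossings)
3-colorings: 3 of 3^7, det 7 — not tricolorable
note: |V(-1)| = 7: so not tricolorable, since 3 does not divide 7


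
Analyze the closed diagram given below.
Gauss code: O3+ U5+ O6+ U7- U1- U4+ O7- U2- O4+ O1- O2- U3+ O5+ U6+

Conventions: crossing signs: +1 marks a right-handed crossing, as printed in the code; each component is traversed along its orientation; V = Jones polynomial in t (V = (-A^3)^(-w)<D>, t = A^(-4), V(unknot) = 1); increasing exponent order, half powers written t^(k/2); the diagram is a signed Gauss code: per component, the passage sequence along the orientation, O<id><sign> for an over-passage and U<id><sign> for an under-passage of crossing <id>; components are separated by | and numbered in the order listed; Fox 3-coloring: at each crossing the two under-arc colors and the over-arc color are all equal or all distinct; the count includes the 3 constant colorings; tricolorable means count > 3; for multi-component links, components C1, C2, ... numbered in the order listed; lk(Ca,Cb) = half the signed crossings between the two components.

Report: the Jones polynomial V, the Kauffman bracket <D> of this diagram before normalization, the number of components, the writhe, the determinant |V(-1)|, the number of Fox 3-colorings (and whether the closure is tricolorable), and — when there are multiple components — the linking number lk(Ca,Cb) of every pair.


Jones polynomial: V(t) = t + t^3 - t^4
<D> = A^-13 - A^-9 - A^-1; writhe +1
components 1, writhe +1 (7 crossings)
3-colorings: 9 of 3^7, det 3 — tricolorable
note: the span of V is 3, forcing >= 3 crossings in any diagram


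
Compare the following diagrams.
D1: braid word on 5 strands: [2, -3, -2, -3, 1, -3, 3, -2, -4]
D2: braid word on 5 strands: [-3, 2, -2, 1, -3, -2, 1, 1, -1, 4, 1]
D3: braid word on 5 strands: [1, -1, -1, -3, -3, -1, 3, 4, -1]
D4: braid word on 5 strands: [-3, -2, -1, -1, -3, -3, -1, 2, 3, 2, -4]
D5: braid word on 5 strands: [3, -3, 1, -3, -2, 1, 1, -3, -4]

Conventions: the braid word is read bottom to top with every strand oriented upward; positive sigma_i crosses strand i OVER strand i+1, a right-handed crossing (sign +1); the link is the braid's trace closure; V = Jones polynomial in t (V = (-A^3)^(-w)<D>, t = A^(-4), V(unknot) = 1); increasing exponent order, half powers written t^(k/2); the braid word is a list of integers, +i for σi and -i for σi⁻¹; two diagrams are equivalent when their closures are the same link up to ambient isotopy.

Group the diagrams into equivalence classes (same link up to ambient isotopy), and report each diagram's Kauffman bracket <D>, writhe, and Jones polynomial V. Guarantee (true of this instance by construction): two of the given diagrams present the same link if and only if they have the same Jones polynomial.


equivalence classes: {D1} | {D2, D5} | {D3, D4}
D1 (bracket A^-7 + A; 9 crossings at w = -3): V = -t^(-5/2) - t^(-1/2)
V(D2) = -t^(-3/2) - 2t^(1/2) + t^(3/2) - t^(5/2) + t^(7/2)  (w +1, c 11, <D> = -A^-11 + A^-7 - A^-3 + 2A + A^9)
V(D3) = t^(-9/2) - t^(-5/2) - t^(-3/2) - t^(-1/2)  (w -3, c 9, <D> = A^-7 + A^-3 + A - A^9)
V(D4) = t^(-9/2) - t^(-5/2) - t^(-3/2) - t^(-1/2)  [11 crossings, <D> = A^-13 + A^-9 + A^-5 - A^3, w = -5]
V(D5) = -t^(-3/2) - 2t^(1/2) + t^(3/2) - t^(5/2) + t^(7/2)  (w -1, c 9, <D> = -A^-17 + A^-13 - A^-9 + 2A^-5 + A^3)
key observation: V(t) takes 3 values over 5 diagrams, fixing the grouping


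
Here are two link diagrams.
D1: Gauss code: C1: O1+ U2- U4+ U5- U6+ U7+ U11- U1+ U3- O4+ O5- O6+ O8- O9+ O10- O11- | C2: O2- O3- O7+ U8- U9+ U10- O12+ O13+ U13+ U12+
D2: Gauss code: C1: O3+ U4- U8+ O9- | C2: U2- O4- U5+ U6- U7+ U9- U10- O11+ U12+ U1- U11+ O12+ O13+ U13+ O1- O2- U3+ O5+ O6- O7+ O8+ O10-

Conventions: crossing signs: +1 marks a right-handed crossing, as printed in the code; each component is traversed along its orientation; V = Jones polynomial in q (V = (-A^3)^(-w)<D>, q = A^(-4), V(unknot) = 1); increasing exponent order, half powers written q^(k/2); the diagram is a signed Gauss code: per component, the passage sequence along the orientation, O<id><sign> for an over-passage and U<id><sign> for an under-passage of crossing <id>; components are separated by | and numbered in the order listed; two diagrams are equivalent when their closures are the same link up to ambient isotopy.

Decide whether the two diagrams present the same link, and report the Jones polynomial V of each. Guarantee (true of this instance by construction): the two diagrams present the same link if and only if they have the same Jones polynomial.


equivalent: no
V(D1) = -q^(-5/2) - q^(-1/2)  (w +1, c 13, <D> = A^5 + A^13)
D2 (bracket A^-3 - A + 2A^5 - A^9 + 2A^13 - A^17; 13 crossings at w = +1): V = q^(-7/2) - 2q^(-5/2) + q^(-3/2) - 2q^(-1/2) + q^(1/2) - q^(3/2)
why: comparing 2 Jones polynomials yields 2 groups


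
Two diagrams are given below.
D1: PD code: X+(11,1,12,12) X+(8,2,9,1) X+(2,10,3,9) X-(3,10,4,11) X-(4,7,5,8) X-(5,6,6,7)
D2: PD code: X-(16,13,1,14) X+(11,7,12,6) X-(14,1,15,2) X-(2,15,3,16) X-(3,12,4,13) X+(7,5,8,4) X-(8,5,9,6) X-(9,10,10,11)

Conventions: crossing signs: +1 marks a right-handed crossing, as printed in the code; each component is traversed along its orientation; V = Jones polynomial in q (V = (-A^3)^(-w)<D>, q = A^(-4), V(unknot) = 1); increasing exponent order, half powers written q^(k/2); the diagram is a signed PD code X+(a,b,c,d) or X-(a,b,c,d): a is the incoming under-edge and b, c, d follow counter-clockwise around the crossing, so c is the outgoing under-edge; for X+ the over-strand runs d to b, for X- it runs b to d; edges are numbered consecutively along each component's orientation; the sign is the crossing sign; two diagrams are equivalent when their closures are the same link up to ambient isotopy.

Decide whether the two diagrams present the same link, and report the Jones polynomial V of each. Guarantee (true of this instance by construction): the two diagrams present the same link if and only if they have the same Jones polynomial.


equivalent: no
V(D1) = 1  (w 0, c 6, <D> = 1)
V(D2) = -q^-4 + q^-3 + q^-1  [8 crossings, <D> = A^-8 + 1 - A^4, w = -4]
key observation: 2 classes among 2 diagrams; unequal V(q) rules out equality


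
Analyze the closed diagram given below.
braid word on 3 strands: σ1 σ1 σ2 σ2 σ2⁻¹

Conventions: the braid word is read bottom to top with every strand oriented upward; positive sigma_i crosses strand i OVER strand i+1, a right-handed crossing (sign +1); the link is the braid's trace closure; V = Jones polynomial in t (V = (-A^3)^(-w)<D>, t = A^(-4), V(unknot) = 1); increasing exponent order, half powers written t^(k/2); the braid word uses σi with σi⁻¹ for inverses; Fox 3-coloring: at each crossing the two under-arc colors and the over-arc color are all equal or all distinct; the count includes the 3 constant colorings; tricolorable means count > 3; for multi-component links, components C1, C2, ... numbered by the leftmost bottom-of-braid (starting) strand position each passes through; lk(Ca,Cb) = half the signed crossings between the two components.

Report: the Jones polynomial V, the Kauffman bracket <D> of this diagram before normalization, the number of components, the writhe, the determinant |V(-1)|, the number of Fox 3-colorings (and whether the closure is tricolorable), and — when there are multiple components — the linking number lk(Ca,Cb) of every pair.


V = -t^(1/2) - t^(5/2)
<D> = A^-1 + A^7 (w = +3)
2 components over 5 crossings, w = +3
lk(C1,C2): +1
3 Fox colorings among 3^5, |V(-1)| = 2: not tricolorable
why: summing lk over 1 pair gives +1


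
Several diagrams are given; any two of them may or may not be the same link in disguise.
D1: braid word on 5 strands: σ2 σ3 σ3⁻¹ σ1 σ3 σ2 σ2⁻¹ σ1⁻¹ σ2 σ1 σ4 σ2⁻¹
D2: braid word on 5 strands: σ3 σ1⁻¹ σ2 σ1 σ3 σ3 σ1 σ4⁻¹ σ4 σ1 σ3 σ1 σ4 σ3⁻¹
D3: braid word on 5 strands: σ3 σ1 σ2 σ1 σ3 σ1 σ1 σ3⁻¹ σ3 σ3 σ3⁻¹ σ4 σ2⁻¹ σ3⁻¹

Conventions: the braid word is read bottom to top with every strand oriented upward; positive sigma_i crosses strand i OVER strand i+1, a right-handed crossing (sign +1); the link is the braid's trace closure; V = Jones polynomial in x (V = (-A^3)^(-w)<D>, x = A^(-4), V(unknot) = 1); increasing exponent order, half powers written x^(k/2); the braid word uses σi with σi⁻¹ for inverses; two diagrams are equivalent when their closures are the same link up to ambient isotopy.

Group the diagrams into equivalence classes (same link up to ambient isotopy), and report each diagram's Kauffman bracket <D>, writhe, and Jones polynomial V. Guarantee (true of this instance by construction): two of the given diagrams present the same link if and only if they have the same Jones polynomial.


classes: {D1} | {D2} | {D3}
V(D1) = 1  [12 crossings, <D> = A^12, w = +4]
V(D2) = x^2 + 2x^4 - 2x^5 + x^6 - 2x^7 + x^8  [14 crossings, <D> = A^-8 - 2A^-4 + 1 - 2A^4 + 2A^8 + A^16, w = +8]
V(D3) = x + x^3 - x^4  [14 crossings, <D> = -A^2 + A^6 + A^14, w = +6]
note: V(x) takes 3 values over 3 diagrams, fixing the grouping
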